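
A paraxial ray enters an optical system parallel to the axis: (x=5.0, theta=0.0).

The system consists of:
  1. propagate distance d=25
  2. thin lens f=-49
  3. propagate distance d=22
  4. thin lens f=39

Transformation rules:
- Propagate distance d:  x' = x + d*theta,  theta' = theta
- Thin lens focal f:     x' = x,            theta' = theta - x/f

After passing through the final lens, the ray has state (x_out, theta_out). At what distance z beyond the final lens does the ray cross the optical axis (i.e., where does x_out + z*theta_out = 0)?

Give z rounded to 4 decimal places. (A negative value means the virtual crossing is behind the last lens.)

Answer: 86.5313

Derivation:
Initial: x=5.0000 theta=0.0000
After 1 (propagate distance d=25): x=5.0000 theta=0.0000
After 2 (thin lens f=-49): x=5.0000 theta=5/49 (≈0.1020)
After 3 (propagate distance d=22): x=355/49 (≈7.2449) theta=5/49 (≈0.1020)
After 4 (thin lens f=39): x=355/49 (≈7.2449) theta=-160/1911 (≈-0.0837)
z_focus = -x_out/theta_out = -(355/49)/(-160/1911) = 2769/32 ≈ 86.5313
Rounded to 4 decimal places: z = 86.5313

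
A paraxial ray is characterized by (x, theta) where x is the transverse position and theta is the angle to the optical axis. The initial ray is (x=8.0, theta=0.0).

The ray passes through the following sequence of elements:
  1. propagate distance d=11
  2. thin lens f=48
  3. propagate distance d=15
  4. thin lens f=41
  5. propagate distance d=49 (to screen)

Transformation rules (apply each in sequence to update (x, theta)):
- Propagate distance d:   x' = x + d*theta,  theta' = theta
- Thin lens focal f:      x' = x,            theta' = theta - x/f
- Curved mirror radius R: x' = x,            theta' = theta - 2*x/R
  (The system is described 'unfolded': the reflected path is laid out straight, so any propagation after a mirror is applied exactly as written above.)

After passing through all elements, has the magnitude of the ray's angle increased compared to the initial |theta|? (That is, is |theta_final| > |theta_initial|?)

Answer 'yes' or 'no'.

Initial: x=8.0000 theta=0.0000
After 1 (propagate distance d=11): x=8.0000 theta=0.0000
After 2 (thin lens f=48): x=8.0000 theta=-1/6 (≈-0.1667)
After 3 (propagate distance d=15): x=5.5000 theta=-1/6 (≈-0.1667)
After 4 (thin lens f=41): x=5.5000 theta=-37/123 (≈-0.3008)
After 5 (propagate distance d=49 (to screen)): x=-2273/246 (≈-9.2398) theta=-37/123 (≈-0.3008)
|theta_initial|=0.0000 |theta_final|=37/123 (≈0.3008) -> increased

Answer: yes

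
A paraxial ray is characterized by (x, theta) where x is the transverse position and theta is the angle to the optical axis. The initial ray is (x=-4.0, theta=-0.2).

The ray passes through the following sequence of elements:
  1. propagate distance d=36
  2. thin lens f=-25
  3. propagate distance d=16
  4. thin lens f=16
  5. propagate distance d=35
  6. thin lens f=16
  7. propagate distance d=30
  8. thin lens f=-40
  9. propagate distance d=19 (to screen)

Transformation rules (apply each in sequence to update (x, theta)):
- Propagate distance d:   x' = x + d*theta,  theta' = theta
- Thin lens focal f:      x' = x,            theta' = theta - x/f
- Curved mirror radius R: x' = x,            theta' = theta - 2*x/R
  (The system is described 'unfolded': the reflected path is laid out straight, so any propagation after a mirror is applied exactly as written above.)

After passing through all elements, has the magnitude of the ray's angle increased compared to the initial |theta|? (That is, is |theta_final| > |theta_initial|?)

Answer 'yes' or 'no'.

Initial: x=-4.0000 theta=-0.2000
After 1 (propagate distance d=36): x=-11.2000 theta=-0.2000
After 2 (thin lens f=-25): x=-11.2000 theta=-0.6480
After 3 (propagate distance d=16): x=-21.5680 theta=-0.6480
After 4 (thin lens f=16): x=-21.5680 theta=0.7000
After 5 (propagate distance d=35): x=2.9320 theta=0.7000
After 6 (thin lens f=16): x=2.9320 theta=2067/4000 (≈0.5168)
After 7 (propagate distance d=30): x=18.4345 theta=2067/4000 (≈0.5168)
After 8 (thin lens f=-40): x=18.4345 theta=78209/80000 (≈0.9776)
After 9 (propagate distance d=19 (to screen)): x=2960731/80000 (≈37.0091) theta=78209/80000 (≈0.9776)
|theta_initial|=0.2000 |theta_final|=78209/80000 (≈0.9776) -> increased

Answer: yes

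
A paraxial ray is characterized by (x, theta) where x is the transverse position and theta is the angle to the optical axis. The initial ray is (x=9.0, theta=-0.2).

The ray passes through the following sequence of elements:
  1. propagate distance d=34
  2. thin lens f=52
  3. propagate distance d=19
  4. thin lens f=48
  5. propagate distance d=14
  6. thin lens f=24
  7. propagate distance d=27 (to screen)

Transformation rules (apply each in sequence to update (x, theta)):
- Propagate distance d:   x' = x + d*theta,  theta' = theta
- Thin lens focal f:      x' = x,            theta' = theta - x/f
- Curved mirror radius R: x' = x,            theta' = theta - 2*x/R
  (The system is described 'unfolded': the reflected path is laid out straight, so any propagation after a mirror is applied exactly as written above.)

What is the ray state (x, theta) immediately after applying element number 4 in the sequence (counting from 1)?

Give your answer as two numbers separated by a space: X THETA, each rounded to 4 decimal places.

Answer: -2.4038 -0.1922

Derivation:
Initial: x=9.0000 theta=-0.2000
After 1 (propagate distance d=34): x=2.2000 theta=-0.2000
After 2 (thin lens f=52): x=2.2000 theta=-63/260 (≈-0.2423)
After 3 (propagate distance d=19): x=-125/52 (≈-2.4038) theta=-63/260 (≈-0.2423)
After 4 (thin lens f=48): x=-125/52 (≈-2.4038) theta=-2399/12480 (≈-0.1922)
Rounded to 4 decimal places: x = -2.4038, theta = -0.1922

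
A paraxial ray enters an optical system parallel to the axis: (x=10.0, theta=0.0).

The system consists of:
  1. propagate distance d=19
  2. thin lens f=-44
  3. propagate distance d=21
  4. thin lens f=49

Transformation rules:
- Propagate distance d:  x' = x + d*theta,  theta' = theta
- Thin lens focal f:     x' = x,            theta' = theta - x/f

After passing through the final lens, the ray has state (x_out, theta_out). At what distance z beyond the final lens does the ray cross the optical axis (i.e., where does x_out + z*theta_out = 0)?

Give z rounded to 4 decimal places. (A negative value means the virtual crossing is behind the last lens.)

Initial: x=10.0000 theta=0.0000
After 1 (propagate distance d=19): x=10.0000 theta=0.0000
After 2 (thin lens f=-44): x=10.0000 theta=5/22 (≈0.2273)
After 3 (propagate distance d=21): x=325/22 (≈14.7727) theta=5/22 (≈0.2273)
After 4 (thin lens f=49): x=325/22 (≈14.7727) theta=-40/539 (≈-0.0742)
z_focus = -x_out/theta_out = -(325/22)/(-40/539) = 199.0625
Rounded to 4 decimal places: z = 199.0625

Answer: 199.0625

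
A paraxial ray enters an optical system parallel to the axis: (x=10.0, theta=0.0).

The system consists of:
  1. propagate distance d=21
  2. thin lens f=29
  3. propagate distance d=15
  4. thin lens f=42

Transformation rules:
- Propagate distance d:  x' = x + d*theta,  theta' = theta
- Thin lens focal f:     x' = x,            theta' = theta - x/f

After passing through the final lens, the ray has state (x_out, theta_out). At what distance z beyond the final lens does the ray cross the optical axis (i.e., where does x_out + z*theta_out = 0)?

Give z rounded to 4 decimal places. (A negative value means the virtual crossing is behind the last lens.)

Answer: 10.5000

Derivation:
Initial: x=10.0000 theta=0.0000
After 1 (propagate distance d=21): x=10.0000 theta=0.0000
After 2 (thin lens f=29): x=10.0000 theta=-10/29 (≈-0.3448)
After 3 (propagate distance d=15): x=140/29 (≈4.8276) theta=-10/29 (≈-0.3448)
After 4 (thin lens f=42): x=140/29 (≈4.8276) theta=-40/87 (≈-0.4598)
z_focus = -x_out/theta_out = -(140/29)/(-40/87) = 10.5000
Rounded to 4 decimal places: z = 10.5000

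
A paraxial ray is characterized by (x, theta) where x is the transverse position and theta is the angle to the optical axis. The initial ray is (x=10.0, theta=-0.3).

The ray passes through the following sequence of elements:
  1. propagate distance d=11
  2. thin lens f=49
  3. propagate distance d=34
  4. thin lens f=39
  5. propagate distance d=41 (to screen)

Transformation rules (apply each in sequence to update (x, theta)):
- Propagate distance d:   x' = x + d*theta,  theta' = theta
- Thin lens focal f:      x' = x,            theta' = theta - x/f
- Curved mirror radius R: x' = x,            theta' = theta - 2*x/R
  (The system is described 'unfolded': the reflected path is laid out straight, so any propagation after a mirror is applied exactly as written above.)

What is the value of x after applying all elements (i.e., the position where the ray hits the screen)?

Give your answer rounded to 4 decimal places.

Answer: -17.4882

Derivation:
Initial: x=10.0000 theta=-0.3000
After 1 (propagate distance d=11): x=6.7000 theta=-0.3000
After 2 (thin lens f=49): x=6.7000 theta=-107/245 (≈-0.4367)
After 3 (propagate distance d=34): x=-3993/490 (≈-8.1490) theta=-107/245 (≈-0.4367)
After 4 (thin lens f=39): x=-3993/490 (≈-8.1490) theta=-1451/6370 (≈-0.2278)
After 5 (propagate distance d=41 (to screen)): x=-11140/637 (≈-17.4882) theta=-1451/6370 (≈-0.2278)
Rounded to 4 decimal places: x = -17.4882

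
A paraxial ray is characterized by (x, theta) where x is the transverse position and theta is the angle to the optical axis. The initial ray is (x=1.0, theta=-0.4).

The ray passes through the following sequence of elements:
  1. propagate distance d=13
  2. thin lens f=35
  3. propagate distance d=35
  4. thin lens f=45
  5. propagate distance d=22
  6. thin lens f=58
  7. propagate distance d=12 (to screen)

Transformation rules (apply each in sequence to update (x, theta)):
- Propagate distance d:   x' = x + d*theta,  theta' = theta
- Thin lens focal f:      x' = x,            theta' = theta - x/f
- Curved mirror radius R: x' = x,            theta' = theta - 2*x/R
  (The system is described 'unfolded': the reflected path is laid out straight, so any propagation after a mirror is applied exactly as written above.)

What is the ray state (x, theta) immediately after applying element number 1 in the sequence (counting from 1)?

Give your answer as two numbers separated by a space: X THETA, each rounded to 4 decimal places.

Initial: x=1.0000 theta=-0.4000
After 1 (propagate distance d=13): x=-4.2000 theta=-0.4000
Rounded to 4 decimal places: x = -4.2000, theta = -0.4000

Answer: -4.2000 -0.4000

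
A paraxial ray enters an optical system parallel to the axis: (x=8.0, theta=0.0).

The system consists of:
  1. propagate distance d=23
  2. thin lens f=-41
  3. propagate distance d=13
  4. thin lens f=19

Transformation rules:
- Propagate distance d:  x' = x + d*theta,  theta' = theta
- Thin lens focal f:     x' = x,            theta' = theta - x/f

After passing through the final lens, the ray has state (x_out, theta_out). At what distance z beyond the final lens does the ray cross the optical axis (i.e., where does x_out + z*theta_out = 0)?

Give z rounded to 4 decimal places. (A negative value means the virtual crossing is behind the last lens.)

Answer: 29.3143

Derivation:
Initial: x=8.0000 theta=0.0000
After 1 (propagate distance d=23): x=8.0000 theta=0.0000
After 2 (thin lens f=-41): x=8.0000 theta=8/41 (≈0.1951)
After 3 (propagate distance d=13): x=432/41 (≈10.5366) theta=8/41 (≈0.1951)
After 4 (thin lens f=19): x=432/41 (≈10.5366) theta=-280/779 (≈-0.3594)
z_focus = -x_out/theta_out = -(432/41)/(-280/779) = 1026/35 ≈ 29.3143
Rounded to 4 decimal places: z = 29.3143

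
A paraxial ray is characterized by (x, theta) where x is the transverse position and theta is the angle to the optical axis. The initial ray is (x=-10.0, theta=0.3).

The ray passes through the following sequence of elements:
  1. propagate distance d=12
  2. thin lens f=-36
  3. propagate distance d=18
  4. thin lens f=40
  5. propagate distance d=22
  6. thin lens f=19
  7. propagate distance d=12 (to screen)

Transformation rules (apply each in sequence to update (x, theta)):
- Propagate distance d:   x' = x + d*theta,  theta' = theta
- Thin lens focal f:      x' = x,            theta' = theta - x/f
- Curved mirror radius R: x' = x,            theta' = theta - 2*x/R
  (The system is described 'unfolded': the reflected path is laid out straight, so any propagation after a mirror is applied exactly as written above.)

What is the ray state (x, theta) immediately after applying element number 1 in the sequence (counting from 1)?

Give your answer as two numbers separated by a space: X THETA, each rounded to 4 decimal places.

Answer: -6.4000 0.3000

Derivation:
Initial: x=-10.0000 theta=0.3000
After 1 (propagate distance d=12): x=-6.4000 theta=0.3000
Rounded to 4 decimal places: x = -6.4000, theta = 0.3000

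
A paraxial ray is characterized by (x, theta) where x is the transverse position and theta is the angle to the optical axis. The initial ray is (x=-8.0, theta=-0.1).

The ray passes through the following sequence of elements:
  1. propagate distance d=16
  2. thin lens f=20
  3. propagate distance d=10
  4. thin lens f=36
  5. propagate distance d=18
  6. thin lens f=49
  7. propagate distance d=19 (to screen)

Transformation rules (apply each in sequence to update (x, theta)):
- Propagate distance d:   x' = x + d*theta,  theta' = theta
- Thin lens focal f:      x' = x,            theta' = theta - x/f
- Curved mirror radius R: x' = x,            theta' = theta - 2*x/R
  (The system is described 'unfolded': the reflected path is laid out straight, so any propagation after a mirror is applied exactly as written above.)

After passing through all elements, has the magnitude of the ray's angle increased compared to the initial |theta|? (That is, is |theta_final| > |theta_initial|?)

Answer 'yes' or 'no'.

Answer: yes

Derivation:
Initial: x=-8.0000 theta=-0.1000
After 1 (propagate distance d=16): x=-9.6000 theta=-0.1000
After 2 (thin lens f=20): x=-9.6000 theta=0.3800
After 3 (propagate distance d=10): x=-5.8000 theta=0.3800
After 4 (thin lens f=36): x=-5.8000 theta=487/900 (≈0.5411)
After 5 (propagate distance d=18): x=3.9400 theta=487/900 (≈0.5411)
After 6 (thin lens f=49): x=3.9400 theta=20317/44100 (≈0.4607)
After 7 (propagate distance d=19 (to screen)): x=559777/44100 (≈12.6934) theta=20317/44100 (≈0.4607)
|theta_initial|=0.1000 |theta_final|=20317/44100 (≈0.4607) -> increased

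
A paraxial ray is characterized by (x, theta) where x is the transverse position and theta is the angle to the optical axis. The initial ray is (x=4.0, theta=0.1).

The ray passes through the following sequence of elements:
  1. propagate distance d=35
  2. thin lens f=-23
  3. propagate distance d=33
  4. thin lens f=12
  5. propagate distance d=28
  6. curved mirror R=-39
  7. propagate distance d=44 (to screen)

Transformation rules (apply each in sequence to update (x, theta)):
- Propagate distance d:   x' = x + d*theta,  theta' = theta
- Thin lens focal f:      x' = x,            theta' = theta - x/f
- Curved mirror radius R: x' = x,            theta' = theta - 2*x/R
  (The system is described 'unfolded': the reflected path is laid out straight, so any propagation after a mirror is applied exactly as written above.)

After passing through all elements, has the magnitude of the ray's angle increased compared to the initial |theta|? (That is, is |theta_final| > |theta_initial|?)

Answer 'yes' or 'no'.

Initial: x=4.0000 theta=0.1000
After 1 (propagate distance d=35): x=7.5000 theta=0.1000
After 2 (thin lens f=-23): x=7.5000 theta=49/115 (≈0.4261)
After 3 (propagate distance d=33): x=4959/230 (≈21.5609) theta=49/115 (≈0.4261)
After 4 (thin lens f=12): x=4959/230 (≈21.5609) theta=-1261/920 (≈-1.3707)
After 5 (propagate distance d=28): x=-1934/115 (≈-16.8174) theta=-1261/920 (≈-1.3707)
After 6 (curved mirror R=-39): x=-1934/115 (≈-16.8174) theta=-80123/35880 (≈-2.2331)
After 7 (propagate distance d=44 (to screen)): x=-206441/1794 (≈-115.0730) theta=-80123/35880 (≈-2.2331)
|theta_initial|=0.1000 |theta_final|=80123/35880 (≈2.2331) -> increased

Answer: yes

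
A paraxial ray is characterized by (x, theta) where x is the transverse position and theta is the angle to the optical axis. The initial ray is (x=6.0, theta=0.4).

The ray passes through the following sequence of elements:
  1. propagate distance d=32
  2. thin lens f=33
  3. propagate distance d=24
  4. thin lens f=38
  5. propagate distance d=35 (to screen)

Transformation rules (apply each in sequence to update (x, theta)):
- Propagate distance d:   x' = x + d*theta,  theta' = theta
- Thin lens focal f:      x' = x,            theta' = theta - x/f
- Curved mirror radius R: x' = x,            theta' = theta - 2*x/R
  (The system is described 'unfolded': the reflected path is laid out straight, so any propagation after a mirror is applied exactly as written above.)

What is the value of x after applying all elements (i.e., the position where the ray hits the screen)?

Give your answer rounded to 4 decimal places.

Initial: x=6.0000 theta=0.4000
After 1 (propagate distance d=32): x=18.8000 theta=0.4000
After 2 (thin lens f=33): x=18.8000 theta=-28/165 (≈-0.1697)
After 3 (propagate distance d=24): x=162/11 (≈14.7273) theta=-28/165 (≈-0.1697)
After 4 (thin lens f=38): x=162/11 (≈14.7273) theta=-1747/3135 (≈-0.5573)
After 5 (propagate distance d=35 (to screen)): x=-2995/627 (≈-4.7767) theta=-1747/3135 (≈-0.5573)
Rounded to 4 decimal places: x = -4.7767

Answer: -4.7767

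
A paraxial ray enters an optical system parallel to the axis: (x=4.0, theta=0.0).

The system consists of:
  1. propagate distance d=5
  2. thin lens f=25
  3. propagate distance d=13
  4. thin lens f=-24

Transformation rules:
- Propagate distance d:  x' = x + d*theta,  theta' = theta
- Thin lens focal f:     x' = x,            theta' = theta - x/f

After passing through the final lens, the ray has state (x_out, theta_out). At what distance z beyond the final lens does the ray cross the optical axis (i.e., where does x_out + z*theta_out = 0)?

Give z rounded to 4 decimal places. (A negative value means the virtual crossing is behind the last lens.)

Initial: x=4.0000 theta=0.0000
After 1 (propagate distance d=5): x=4.0000 theta=0.0000
After 2 (thin lens f=25): x=4.0000 theta=-0.1600
After 3 (propagate distance d=13): x=1.9200 theta=-0.1600
After 4 (thin lens f=-24): x=1.9200 theta=-0.0800
z_focus = -x_out/theta_out = -(1.9200)/(-0.0800) = 24.0000
Rounded to 4 decimal places: z = 24.0000

Answer: 24.0000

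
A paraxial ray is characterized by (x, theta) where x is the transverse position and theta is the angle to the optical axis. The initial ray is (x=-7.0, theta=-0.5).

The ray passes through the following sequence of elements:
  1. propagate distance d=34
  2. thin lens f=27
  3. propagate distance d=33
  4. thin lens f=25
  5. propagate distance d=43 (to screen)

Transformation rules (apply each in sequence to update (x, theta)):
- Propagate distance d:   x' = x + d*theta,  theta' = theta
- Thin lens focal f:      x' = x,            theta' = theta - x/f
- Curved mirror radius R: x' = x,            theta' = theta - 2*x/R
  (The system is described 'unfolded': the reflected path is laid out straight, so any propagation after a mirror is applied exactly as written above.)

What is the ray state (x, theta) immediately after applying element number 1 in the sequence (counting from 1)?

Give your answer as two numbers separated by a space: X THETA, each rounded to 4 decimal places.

Initial: x=-7.0000 theta=-0.5000
After 1 (propagate distance d=34): x=-24.0000 theta=-0.5000
Rounded to 4 decimal places: x = -24.0000, theta = -0.5000

Answer: -24.0000 -0.5000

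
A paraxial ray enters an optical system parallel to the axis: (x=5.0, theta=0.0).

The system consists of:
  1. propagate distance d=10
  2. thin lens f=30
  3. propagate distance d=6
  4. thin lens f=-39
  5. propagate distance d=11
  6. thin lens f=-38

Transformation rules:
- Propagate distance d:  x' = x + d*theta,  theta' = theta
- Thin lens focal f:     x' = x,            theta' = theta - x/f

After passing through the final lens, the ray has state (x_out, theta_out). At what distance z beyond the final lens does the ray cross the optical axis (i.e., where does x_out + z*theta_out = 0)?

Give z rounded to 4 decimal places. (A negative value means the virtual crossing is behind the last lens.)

Answer: -145.7612

Derivation:
Initial: x=5.0000 theta=0.0000
After 1 (propagate distance d=10): x=5.0000 theta=0.0000
After 2 (thin lens f=30): x=5.0000 theta=-1/6 (≈-0.1667)
After 3 (propagate distance d=6): x=4.0000 theta=-1/6 (≈-0.1667)
After 4 (thin lens f=-39): x=4.0000 theta=-5/78 (≈-0.0641)
After 5 (propagate distance d=11): x=257/78 (≈3.2949) theta=-5/78 (≈-0.0641)
After 6 (thin lens f=-38): x=257/78 (≈3.2949) theta=67/2964 (≈0.0226)
z_focus = -x_out/theta_out = -(257/78)/(67/2964) = -9766/67 ≈ -145.7612
Rounded to 4 decimal places: z = -145.7612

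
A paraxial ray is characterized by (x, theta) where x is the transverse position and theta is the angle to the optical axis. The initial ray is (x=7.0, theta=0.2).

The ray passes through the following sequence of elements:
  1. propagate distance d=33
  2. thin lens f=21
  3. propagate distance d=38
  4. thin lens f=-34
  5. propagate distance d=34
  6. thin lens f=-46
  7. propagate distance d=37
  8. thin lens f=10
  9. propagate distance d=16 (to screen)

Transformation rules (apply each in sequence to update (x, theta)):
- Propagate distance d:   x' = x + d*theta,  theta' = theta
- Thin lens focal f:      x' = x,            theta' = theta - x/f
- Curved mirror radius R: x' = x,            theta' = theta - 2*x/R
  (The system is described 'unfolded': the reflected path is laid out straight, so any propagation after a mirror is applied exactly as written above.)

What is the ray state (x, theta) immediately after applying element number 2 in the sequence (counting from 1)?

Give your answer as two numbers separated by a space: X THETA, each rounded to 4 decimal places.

Initial: x=7.0000 theta=0.2000
After 1 (propagate distance d=33): x=13.6000 theta=0.2000
After 2 (thin lens f=21): x=13.6000 theta=-47/105 (≈-0.4476)
Rounded to 4 decimal places: x = 13.6000, theta = -0.4476

Answer: 13.6000 -0.4476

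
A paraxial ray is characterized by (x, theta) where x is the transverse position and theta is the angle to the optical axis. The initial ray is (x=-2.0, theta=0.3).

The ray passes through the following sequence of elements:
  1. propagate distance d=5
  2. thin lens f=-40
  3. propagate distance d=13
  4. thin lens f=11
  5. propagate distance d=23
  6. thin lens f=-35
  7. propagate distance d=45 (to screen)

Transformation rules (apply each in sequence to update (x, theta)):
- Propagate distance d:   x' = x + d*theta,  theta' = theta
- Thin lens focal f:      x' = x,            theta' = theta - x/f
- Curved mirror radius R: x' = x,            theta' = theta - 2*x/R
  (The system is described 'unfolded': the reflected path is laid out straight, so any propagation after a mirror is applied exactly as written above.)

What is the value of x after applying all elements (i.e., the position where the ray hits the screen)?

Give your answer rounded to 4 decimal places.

Initial: x=-2.0000 theta=0.3000
After 1 (propagate distance d=5): x=-0.5000 theta=0.3000
After 2 (thin lens f=-40): x=-0.5000 theta=0.2875
After 3 (propagate distance d=13): x=3.2375 theta=0.2875
After 4 (thin lens f=11): x=3.2375 theta=-3/440 (≈-0.0068)
After 5 (propagate distance d=23): x=2711/880 (≈3.0807) theta=-3/440 (≈-0.0068)
After 6 (thin lens f=-35): x=2711/880 (≈3.0807) theta=2501/30800 (≈0.0812)
After 7 (propagate distance d=45 (to screen)): x=20743/3080 (≈6.7347) theta=2501/30800 (≈0.0812)
Rounded to 4 decimal places: x = 6.7347

Answer: 6.7347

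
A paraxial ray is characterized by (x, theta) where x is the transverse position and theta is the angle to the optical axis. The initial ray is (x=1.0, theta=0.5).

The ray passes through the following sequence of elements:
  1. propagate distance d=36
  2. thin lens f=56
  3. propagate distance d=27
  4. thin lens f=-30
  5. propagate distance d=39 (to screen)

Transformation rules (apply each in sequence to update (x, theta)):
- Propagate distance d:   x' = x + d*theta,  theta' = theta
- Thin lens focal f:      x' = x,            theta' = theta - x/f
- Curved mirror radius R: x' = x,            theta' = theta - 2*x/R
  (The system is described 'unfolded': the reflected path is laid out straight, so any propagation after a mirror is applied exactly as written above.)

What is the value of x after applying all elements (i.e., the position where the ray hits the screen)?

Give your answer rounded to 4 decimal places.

Initial: x=1.0000 theta=0.5000
After 1 (propagate distance d=36): x=19.0000 theta=0.5000
After 2 (thin lens f=56): x=19.0000 theta=9/56 (≈0.1607)
After 3 (propagate distance d=27): x=1307/56 (≈23.3393) theta=9/56 (≈0.1607)
After 4 (thin lens f=-30): x=1307/56 (≈23.3393) theta=1577/1680 (≈0.9387)
After 5 (propagate distance d=39 (to screen)): x=33571/560 (≈59.9482) theta=1577/1680 (≈0.9387)
Rounded to 4 decimal places: x = 59.9482

Answer: 59.9482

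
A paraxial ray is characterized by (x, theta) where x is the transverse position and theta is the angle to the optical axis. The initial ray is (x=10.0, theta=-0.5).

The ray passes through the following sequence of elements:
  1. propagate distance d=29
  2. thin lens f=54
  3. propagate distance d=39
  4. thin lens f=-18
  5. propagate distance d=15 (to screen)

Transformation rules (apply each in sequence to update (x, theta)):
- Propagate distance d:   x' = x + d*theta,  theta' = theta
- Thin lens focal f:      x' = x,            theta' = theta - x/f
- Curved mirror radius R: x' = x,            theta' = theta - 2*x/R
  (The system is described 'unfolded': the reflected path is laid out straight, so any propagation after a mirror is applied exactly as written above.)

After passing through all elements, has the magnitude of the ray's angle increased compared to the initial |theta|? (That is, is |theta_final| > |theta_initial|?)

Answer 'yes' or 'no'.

Initial: x=10.0000 theta=-0.5000
After 1 (propagate distance d=29): x=-4.5000 theta=-0.5000
After 2 (thin lens f=54): x=-4.5000 theta=-5/12 (≈-0.4167)
After 3 (propagate distance d=39): x=-20.7500 theta=-5/12 (≈-0.4167)
After 4 (thin lens f=-18): x=-20.7500 theta=-113/72 (≈-1.5694)
After 5 (propagate distance d=15 (to screen)): x=-1063/24 (≈-44.2917) theta=-113/72 (≈-1.5694)
|theta_initial|=0.5000 |theta_final|=113/72 (≈1.5694) -> increased

Answer: yes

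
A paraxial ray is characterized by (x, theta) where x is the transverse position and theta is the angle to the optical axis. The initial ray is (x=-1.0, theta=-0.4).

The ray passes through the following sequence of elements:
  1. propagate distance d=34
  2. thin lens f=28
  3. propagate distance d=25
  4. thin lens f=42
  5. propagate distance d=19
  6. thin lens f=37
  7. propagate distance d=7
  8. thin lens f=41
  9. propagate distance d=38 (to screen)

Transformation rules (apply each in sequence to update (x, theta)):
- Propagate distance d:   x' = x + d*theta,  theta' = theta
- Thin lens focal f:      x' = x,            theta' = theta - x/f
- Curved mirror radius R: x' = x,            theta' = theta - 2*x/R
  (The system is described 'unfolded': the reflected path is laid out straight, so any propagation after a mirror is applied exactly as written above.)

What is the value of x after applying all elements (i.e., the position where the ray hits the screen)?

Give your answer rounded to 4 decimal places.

Answer: 19.1761

Derivation:
Initial: x=-1.0000 theta=-0.4000
After 1 (propagate distance d=34): x=-14.6000 theta=-0.4000
After 2 (thin lens f=28): x=-14.6000 theta=17/140 (≈0.1214)
After 3 (propagate distance d=25): x=-1619/140 (≈-11.5643) theta=17/140 (≈0.1214)
After 4 (thin lens f=42): x=-1619/140 (≈-11.5643) theta=2333/5880 (≈0.3968)
After 5 (propagate distance d=19): x=-23671/5880 (≈-4.0257) theta=2333/5880 (≈0.3968)
After 6 (thin lens f=37): x=-23671/5880 (≈-4.0257) theta=4583/9065 (≈0.5056)
After 7 (propagate distance d=7): x=-105883/217560 (≈-0.4867) theta=4583/9065 (≈0.5056)
After 8 (thin lens f=41): x=-105883/217560 (≈-0.4867) theta=18839/36408 (≈0.5174)
After 9 (propagate distance d=38 (to screen)): x=57016629/2973320 (≈19.1761) theta=18839/36408 (≈0.5174)
Rounded to 4 decimal places: x = 19.1761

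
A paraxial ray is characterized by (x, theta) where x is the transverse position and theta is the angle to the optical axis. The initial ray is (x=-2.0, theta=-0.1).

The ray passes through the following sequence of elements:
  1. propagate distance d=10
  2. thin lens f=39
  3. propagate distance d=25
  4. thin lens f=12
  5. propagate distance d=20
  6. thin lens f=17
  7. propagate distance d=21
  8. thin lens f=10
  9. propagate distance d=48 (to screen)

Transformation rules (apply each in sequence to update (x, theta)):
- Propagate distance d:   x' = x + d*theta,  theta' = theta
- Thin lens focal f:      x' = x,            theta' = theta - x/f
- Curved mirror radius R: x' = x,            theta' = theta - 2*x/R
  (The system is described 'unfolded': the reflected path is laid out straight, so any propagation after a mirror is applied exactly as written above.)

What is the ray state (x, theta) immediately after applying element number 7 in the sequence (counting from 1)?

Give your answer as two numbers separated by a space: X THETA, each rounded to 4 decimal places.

Answer: 5.3225 0.1619

Derivation:
Initial: x=-2.0000 theta=-0.1000
After 1 (propagate distance d=10): x=-3.0000 theta=-0.1000
After 2 (thin lens f=39): x=-3.0000 theta=-3/130 (≈-0.0231)
After 3 (propagate distance d=25): x=-93/26 (≈-3.5769) theta=-3/130 (≈-0.0231)
After 4 (thin lens f=12): x=-93/26 (≈-3.5769) theta=0.2750
After 5 (propagate distance d=20): x=25/13 (≈1.9231) theta=0.2750
After 6 (thin lens f=17): x=25/13 (≈1.9231) theta=1431/8840 (≈0.1619)
After 7 (propagate distance d=21): x=47051/8840 (≈5.3225) theta=1431/8840 (≈0.1619)
Rounded to 4 decimal places: x = 5.3225, theta = 0.1619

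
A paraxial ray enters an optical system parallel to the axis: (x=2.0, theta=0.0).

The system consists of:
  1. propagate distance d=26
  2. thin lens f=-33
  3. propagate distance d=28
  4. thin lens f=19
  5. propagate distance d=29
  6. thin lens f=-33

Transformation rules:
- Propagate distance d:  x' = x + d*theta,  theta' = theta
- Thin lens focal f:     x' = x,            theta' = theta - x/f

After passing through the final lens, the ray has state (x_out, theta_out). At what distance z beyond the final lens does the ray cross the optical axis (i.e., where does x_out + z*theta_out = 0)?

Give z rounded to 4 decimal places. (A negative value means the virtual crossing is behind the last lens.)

Answer: -1.3474

Derivation:
Initial: x=2.0000 theta=0.0000
After 1 (propagate distance d=26): x=2.0000 theta=0.0000
After 2 (thin lens f=-33): x=2.0000 theta=2/33 (≈0.0606)
After 3 (propagate distance d=28): x=122/33 (≈3.6970) theta=2/33 (≈0.0606)
After 4 (thin lens f=19): x=122/33 (≈3.6970) theta=-28/209 (≈-0.1340)
After 5 (propagate distance d=29): x=-118/627 (≈-0.1882) theta=-28/209 (≈-0.1340)
After 6 (thin lens f=-33): x=-118/627 (≈-0.1882) theta=-2890/20691 (≈-0.1397)
z_focus = -x_out/theta_out = -(-118/627)/(-2890/20691) = -1947/1445 ≈ -1.3474
Rounded to 4 decimal places: z = -1.3474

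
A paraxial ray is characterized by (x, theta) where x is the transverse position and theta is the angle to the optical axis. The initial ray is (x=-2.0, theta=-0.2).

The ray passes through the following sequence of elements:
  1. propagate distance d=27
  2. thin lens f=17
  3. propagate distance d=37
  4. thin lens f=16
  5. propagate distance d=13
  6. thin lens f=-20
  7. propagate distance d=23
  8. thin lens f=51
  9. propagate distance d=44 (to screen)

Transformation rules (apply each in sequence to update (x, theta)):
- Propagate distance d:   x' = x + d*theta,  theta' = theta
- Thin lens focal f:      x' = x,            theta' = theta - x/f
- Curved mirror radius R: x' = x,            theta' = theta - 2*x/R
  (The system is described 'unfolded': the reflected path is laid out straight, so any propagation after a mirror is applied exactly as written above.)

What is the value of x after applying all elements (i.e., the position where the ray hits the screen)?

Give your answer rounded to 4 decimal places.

Initial: x=-2.0000 theta=-0.2000
After 1 (propagate distance d=27): x=-7.4000 theta=-0.2000
After 2 (thin lens f=17): x=-7.4000 theta=4/17 (≈0.2353)
After 3 (propagate distance d=37): x=111/85 (≈1.3059) theta=4/17 (≈0.2353)
After 4 (thin lens f=16): x=111/85 (≈1.3059) theta=209/1360 (≈0.1537)
After 5 (propagate distance d=13): x=4493/1360 (≈3.3037) theta=209/1360 (≈0.1537)
After 6 (thin lens f=-20): x=4493/1360 (≈3.3037) theta=8673/27200 (≈0.3189)
After 7 (propagate distance d=23): x=289339/27200 (≈10.6375) theta=8673/27200 (≈0.3189)
After 8 (thin lens f=51): x=289339/27200 (≈10.6375) theta=19123/173400 (≈0.1103)
After 9 (propagate distance d=44 (to screen)): x=4297517/277440 (≈15.4899) theta=19123/173400 (≈0.1103)
Rounded to 4 decimal places: x = 15.4899

Answer: 15.4899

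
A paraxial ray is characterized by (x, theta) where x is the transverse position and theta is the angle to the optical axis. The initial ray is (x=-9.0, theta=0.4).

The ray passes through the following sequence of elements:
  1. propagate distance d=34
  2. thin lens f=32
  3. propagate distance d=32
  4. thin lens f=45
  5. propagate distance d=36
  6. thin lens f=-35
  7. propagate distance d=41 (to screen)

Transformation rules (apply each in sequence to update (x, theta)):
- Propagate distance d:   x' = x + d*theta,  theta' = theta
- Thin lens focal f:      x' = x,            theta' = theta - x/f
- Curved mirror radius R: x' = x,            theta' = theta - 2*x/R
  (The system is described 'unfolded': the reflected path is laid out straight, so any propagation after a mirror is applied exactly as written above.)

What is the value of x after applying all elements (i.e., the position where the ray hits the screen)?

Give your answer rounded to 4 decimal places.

Answer: 24.4343

Derivation:
Initial: x=-9.0000 theta=0.4000
After 1 (propagate distance d=34): x=4.6000 theta=0.4000
After 2 (thin lens f=32): x=4.6000 theta=41/160 (≈0.2563)
After 3 (propagate distance d=32): x=12.8000 theta=41/160 (≈0.2563)
After 4 (thin lens f=45): x=12.8000 theta=-203/7200 (≈-0.0282)
After 5 (propagate distance d=36): x=11.7850 theta=-203/7200 (≈-0.0282)
After 6 (thin lens f=-35): x=11.7850 theta=77747/252000 (≈0.3085)
After 7 (propagate distance d=41 (to screen)): x=6157447/252000 (≈24.4343) theta=77747/252000 (≈0.3085)
Rounded to 4 decimal places: x = 24.4343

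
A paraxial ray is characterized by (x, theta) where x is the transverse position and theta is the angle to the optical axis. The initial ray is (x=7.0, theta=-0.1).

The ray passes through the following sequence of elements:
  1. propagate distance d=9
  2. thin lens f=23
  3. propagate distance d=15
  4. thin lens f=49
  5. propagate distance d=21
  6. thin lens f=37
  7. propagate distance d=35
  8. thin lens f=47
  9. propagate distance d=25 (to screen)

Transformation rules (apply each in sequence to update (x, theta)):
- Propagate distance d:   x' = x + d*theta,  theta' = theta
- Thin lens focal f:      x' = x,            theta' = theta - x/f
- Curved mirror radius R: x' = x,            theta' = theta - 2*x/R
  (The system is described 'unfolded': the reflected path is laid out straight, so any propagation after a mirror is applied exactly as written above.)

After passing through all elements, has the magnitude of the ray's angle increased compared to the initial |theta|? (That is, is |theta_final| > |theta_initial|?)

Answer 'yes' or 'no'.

Initial: x=7.0000 theta=-0.1000
After 1 (propagate distance d=9): x=6.1000 theta=-0.1000
After 2 (thin lens f=23): x=6.1000 theta=-42/115 (≈-0.3652)
After 3 (propagate distance d=15): x=143/230 (≈0.6217) theta=-42/115 (≈-0.3652)
After 4 (thin lens f=49): x=143/230 (≈0.6217) theta=-4259/11270 (≈-0.3779)
After 5 (propagate distance d=21): x=-256/35 (≈-7.3143) theta=-4259/11270 (≈-0.3779)
After 6 (thin lens f=37): x=-256/35 (≈-7.3143) theta=-75151/416990 (≈-0.1802)
After 7 (propagate distance d=35): x=-811467/59570 (≈-13.6221) theta=-75151/416990 (≈-0.1802)
After 8 (thin lens f=47): x=-811467/59570 (≈-13.6221) theta=1074086/9799265 (≈0.1096)
After 9 (propagate distance d=25 (to screen)): x=-213268343/19598530 (≈-10.8819) theta=1074086/9799265 (≈0.1096)
|theta_initial|=0.1000 |theta_final|=1074086/9799265 (≈0.1096) -> increased

Answer: yes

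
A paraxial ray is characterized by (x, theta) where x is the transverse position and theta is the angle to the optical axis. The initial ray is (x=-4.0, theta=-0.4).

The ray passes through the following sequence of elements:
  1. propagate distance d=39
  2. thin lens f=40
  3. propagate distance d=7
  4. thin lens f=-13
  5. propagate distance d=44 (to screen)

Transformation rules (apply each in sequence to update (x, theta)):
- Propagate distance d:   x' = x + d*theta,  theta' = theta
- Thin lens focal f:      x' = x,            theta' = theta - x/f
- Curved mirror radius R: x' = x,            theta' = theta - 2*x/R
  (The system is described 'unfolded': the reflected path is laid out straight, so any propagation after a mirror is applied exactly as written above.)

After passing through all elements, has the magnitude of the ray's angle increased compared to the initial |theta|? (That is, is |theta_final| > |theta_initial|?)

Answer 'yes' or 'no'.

Initial: x=-4.0000 theta=-0.4000
After 1 (propagate distance d=39): x=-19.6000 theta=-0.4000
After 2 (thin lens f=40): x=-19.6000 theta=0.0900
After 3 (propagate distance d=7): x=-18.9700 theta=0.0900
After 4 (thin lens f=-13): x=-18.9700 theta=-89/65 (≈-1.3692)
After 5 (propagate distance d=44 (to screen)): x=-102981/1300 (≈-79.2162) theta=-89/65 (≈-1.3692)
|theta_initial|=0.4000 |theta_final|=89/65 (≈1.3692) -> increased

Answer: yes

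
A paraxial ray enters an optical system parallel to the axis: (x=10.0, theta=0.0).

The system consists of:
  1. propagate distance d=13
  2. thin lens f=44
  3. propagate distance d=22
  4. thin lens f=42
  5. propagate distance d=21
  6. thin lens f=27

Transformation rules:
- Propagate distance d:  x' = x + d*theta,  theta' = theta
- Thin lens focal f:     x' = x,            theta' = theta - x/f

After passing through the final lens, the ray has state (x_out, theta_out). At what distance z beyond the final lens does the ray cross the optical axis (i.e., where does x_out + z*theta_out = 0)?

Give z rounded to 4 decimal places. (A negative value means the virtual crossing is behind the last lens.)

Answer: -8.6697

Derivation:
Initial: x=10.0000 theta=0.0000
After 1 (propagate distance d=13): x=10.0000 theta=0.0000
After 2 (thin lens f=44): x=10.0000 theta=-5/22 (≈-0.2273)
After 3 (propagate distance d=22): x=5.0000 theta=-5/22 (≈-0.2273)
After 4 (thin lens f=42): x=5.0000 theta=-80/231 (≈-0.3463)
After 5 (propagate distance d=21): x=-25/11 (≈-2.2727) theta=-80/231 (≈-0.3463)
After 6 (thin lens f=27): x=-25/11 (≈-2.2727) theta=-545/2079 (≈-0.2621)
z_focus = -x_out/theta_out = -(-25/11)/(-545/2079) = -945/109 ≈ -8.6697
Rounded to 4 decimal places: z = -8.6697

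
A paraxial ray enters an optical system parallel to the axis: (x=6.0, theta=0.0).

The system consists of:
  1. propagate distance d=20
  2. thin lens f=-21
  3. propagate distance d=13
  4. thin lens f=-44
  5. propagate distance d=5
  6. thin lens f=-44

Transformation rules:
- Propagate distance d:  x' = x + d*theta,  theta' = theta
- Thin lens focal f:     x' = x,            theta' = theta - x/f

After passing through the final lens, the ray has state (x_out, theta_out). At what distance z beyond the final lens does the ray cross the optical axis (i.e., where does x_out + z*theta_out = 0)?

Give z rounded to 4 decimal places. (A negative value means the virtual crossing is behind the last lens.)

Answer: -15.6044

Derivation:
Initial: x=6.0000 theta=0.0000
After 1 (propagate distance d=20): x=6.0000 theta=0.0000
After 2 (thin lens f=-21): x=6.0000 theta=2/7 (≈0.2857)
After 3 (propagate distance d=13): x=68/7 (≈9.7143) theta=2/7 (≈0.2857)
After 4 (thin lens f=-44): x=68/7 (≈9.7143) theta=39/77 (≈0.5065)
After 5 (propagate distance d=5): x=943/77 (≈12.2468) theta=39/77 (≈0.5065)
After 6 (thin lens f=-44): x=943/77 (≈12.2468) theta=2659/3388 (≈0.7848)
z_focus = -x_out/theta_out = -(943/77)/(2659/3388) = -41492/2659 ≈ -15.6044
Rounded to 4 decimal places: z = -15.6044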